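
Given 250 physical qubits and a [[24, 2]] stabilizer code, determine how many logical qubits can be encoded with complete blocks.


Each code block uses 24 physical qubits for 2 logical qubit(s).
Number of complete blocks = floor(250 / 24) = 10
Logical qubits = 10 * 2
= 20

20


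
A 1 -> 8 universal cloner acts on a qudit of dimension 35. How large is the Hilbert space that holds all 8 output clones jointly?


Output space = H^(tensor 8) where dim(H) = 35
dim = 35^8
= 1225 (after 2 factors)
= 42875 (after 3 factors)
= 1500625 (after 4 factors)
= 52521875 (after 5 factors)
= 1838265625 (after 6 factors)
= 64339296875 (after 7 factors)
= 2251875390625 (after 8 factors)
= 2251875390625

2251875390625


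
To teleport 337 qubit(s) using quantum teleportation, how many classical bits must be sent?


Quantum teleportation requires 2 classical bits per qubit teleported.
337 qubit(s) -> 2 * 337 = 674 classical bits

674


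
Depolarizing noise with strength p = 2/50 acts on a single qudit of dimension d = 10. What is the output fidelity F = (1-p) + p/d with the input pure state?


F = (1-p) + p/d
= (1 - 0.0400) + 0.0400/10
= 0.9600 + 0.0040
= 0.9640

0.9640


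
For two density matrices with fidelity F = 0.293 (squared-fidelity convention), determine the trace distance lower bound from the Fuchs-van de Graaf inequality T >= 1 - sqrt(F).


Fuchs-van de Graaf (squared-fidelity convention): 1 - sqrt(F) <= T <= sqrt(1 - F).
Lower bound: T >= 1 - sqrt(F)
sqrt(F) = sqrt(0.293) = 0.5413
T >= 1 - 0.5413
T >= 0.4587

0.4587


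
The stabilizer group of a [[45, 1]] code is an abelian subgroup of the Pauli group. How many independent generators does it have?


For an [[n,k]] stabilizer code:
Number of stabilizer generators = n - k
= 45 - 1
= 44

44


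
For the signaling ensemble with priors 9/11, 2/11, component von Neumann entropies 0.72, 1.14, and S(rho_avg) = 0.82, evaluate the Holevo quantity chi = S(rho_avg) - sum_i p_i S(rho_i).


chi = S(rho) - sum_i p_i * S(rho_i)
Weighted entropy = 9/11 * 0.72 + 2/11 * 1.14
= 0.7964
chi = 0.82 - 0.7964
= 0.0236

0.0236


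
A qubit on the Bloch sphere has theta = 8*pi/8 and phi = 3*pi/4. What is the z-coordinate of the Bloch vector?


theta = 3.1416, phi = 2.3562
r_z = cos(theta) = -1.0000

-1.0000


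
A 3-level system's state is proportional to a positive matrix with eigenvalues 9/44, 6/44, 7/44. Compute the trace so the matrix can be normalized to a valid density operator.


tr(M) = sum of eigenvalues
= 9/44 + 6/44 + 7/44
= 22/44
= 0.5000

0.5000


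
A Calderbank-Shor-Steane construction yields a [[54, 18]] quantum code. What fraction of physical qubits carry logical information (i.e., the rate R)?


Code rate R = k/n
= 18/54
= 0.3333

0.3333


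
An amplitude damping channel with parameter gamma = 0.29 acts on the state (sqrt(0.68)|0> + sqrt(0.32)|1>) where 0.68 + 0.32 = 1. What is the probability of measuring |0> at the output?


For amplitude damping with parameter gamma on state sqrt(a)|0> + sqrt(b)|1>:
alpha^2 = 0.68, beta^2 = 0.32
P(|0>) = alpha^2 + gamma * beta^2
= 0.68 + 0.29 * 0.32
= 0.68 + 0.0928
= 0.7728

0.7728


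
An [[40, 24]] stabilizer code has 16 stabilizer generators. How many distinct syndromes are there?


Each stabilizer generator gives a binary (+1 or -1) measurement outcome.
With 16 independent generators:
Total syndromes = 2^16
= 65536

65536


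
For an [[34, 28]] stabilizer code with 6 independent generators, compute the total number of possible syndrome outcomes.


Each stabilizer generator gives a binary (+1 or -1) measurement outcome.
With 6 independent generators:
Total syndromes = 2^6
= 64

64


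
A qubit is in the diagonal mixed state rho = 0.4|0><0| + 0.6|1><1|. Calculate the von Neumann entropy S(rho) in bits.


S = -p*log2(p) - (1-p)*log2(1-p)
p = 0.4000, 1-p = 0.6000
= -0.4000 * log2(0.4000) - 0.6000 * log2(0.6000)
= -(-0.5288) - (-0.4422)
= 0.9710

0.9710


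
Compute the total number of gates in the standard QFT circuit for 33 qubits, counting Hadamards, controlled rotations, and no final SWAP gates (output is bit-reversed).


Hadamard gates: 33
Controlled rotations: n*(n-1)/2 = 33*32/2 = 528
SWAP gates: 0 (omitted)
Total = 33 + 528
= 561

561


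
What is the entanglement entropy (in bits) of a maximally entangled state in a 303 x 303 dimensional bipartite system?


For a maximally entangled state in d x d:
S = log2(d) = log2(303)
= 8.2432

8.2432


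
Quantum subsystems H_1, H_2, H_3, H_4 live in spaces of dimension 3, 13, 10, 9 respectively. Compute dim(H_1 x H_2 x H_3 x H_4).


dim(H_1 x H_2 x H_3 x H_4) = 3 * 13 * 10 * 9
= 39 * 10 * 9
= 390 * 9
= 3510

3510


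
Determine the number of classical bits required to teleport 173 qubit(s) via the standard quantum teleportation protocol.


Quantum teleportation requires 2 classical bits per qubit teleported.
173 qubit(s) -> 2 * 173 = 346 classical bits

346


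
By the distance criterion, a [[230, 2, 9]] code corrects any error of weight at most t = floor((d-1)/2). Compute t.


Code parameters: [[230, 2, 9]], distance d = 9.
Number of correctable errors = floor((d-1)/2)
= floor((9 - 1)/2)
= floor(8/2)
= 4

4


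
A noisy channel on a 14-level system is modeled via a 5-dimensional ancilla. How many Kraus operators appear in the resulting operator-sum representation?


Tracing out the environment in an orthonormal basis {|i>_E} gives Kraus operators K_i = <i|_E U |0>_E.
Number of Kraus operators = dim(H_env) = d_env
= 5

5


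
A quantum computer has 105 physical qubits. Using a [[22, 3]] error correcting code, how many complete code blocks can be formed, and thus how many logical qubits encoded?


Each code block uses 22 physical qubits for 3 logical qubit(s).
Number of complete blocks = floor(105 / 22) = 4
Logical qubits = 4 * 3
= 12

12


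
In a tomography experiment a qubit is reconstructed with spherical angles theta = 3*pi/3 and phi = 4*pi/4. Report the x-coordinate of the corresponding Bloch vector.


theta = 3.1416, phi = 3.1416
r_x = sin(theta)*cos(phi) = 0.0000 * -1.0000
r_x = 0.0000

0.0000


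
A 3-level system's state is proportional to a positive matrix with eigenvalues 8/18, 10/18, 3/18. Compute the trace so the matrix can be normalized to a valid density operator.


tr(M) = sum of eigenvalues
= 8/18 + 10/18 + 3/18
= 21/18
= 1.1667

1.1667


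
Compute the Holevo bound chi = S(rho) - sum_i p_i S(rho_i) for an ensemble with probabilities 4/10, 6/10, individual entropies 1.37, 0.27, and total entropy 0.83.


chi = S(rho) - sum_i p_i * S(rho_i)
Weighted entropy = 4/10 * 1.37 + 6/10 * 0.27
= 0.7100
chi = 0.83 - 0.7100
= 0.1200

0.1200


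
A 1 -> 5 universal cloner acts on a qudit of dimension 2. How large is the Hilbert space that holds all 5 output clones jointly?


Output space = H^(tensor 5) where dim(H) = 2
dim = 2^5
= 4 (after 2 factors)
= 8 (after 3 factors)
= 16 (after 4 factors)
= 32 (after 5 factors)
= 32

32


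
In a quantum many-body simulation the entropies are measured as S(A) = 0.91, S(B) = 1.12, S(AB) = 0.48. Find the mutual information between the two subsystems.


I(A:B) = S(A) + S(B) - S(AB)
= 0.91 + 1.12 - 0.48
= 1.5500

1.5500


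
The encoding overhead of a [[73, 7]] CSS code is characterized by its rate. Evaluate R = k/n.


Code rate R = k/n
= 7/73
= 0.0959

0.0959


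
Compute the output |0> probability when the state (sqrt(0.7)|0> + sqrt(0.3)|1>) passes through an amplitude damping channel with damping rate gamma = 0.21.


For amplitude damping with parameter gamma on state sqrt(a)|0> + sqrt(b)|1>:
alpha^2 = 0.7, beta^2 = 0.3
P(|0>) = alpha^2 + gamma * beta^2
= 0.7 + 0.21 * 0.3
= 0.7 + 0.0630
= 0.7630

0.7630


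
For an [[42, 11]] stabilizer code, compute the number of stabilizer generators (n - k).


For an [[n,k]] stabilizer code:
Number of stabilizer generators = n - k
= 42 - 11
= 31

31


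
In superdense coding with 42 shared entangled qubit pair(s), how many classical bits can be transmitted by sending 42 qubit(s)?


Superdense coding allows 2 classical bits per shared entangled pair.
42 pair(s) -> 2 * 42 = 84 classical bits

84


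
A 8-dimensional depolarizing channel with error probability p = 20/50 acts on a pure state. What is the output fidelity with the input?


F = (1-p) + p/d
= (1 - 0.4000) + 0.4000/8
= 0.6000 + 0.0500
= 0.6500

0.6500


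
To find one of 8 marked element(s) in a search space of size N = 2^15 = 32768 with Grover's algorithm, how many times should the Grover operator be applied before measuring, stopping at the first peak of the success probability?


After j Grover iterations the success probability is P(j) = sin^2((2j+1)*theta), where sin(theta) = sqrt(k/N).
N = 2^15 = 32768, k = 8
sin(theta) = sqrt(k/N) = 0.015625
theta = arcsin(sqrt(k/N)) = 0.01562563585 rad
P(j) reaches its first maximum when (2j+1)*theta is as close as possible to pi/2, i.e. j = round(pi/(4*theta) - 1/2).
pi/(4*theta) - 1/2 = 49.7634
(For comparison, the common estimate pi/4 * sqrt(N/k) = 50.2655; the exact maximiser is used here.)
Optimal iterations = 50

50


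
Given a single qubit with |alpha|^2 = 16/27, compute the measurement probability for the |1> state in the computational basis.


|alpha|^2 = 16/27 = 0.5926
|beta|^2 = 1 - 16/27 = 11/27 = 0.4074
P(|1>) = |beta|^2 = 0.4074

0.4074


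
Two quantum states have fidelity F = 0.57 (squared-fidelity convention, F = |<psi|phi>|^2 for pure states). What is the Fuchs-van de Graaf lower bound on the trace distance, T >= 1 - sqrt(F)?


Fuchs-van de Graaf (squared-fidelity convention): 1 - sqrt(F) <= T <= sqrt(1 - F).
Lower bound: T >= 1 - sqrt(F)
sqrt(F) = sqrt(0.57) = 0.7550
T >= 1 - 0.7550
T >= 0.2450

0.2450


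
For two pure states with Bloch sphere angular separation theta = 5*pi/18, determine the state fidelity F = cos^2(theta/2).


For states separated by angle theta on Bloch sphere:
F = cos^2(theta/2)
theta = 5*pi/18 = 0.8727
theta/2 = 0.4363
cos(theta/2) = 0.9063
F = 0.8214

0.8214


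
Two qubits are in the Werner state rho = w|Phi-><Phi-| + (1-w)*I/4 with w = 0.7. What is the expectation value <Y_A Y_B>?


|Phi-> = (|00> - |11>)/sqrt(2)
For the pure Bell state, <Y_A Y_B> = +1 (Bell-state Pauli correlator).
The maximally-mixed part I/4 has tr(I/4 * P tensor P) = 0 for any traceless Pauli P.
So <Y_A Y_B>_rho = w * (+1) + (1 - w) * 0
= 0.7 * (+1)
= 0.7000

0.7000


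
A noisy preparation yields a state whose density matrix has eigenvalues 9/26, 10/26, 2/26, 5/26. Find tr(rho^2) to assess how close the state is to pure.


tr(rho^2) = sum of eigenvalues squared
= (9/26)^2 + (10/26)^2 + (2/26)^2 + (5/26)^2
= (81 + 100 + 4 + 25) / 676
= 210/676
= 0.3107

0.3107


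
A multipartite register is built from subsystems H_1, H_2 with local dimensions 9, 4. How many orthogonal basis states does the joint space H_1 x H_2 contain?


dim(H_1 x H_2) = 9 * 4
= 36

36


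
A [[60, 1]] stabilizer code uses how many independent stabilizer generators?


For an [[n,k]] stabilizer code:
Number of stabilizer generators = n - k
= 60 - 1
= 59

59


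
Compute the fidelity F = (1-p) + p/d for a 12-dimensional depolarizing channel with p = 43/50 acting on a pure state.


F = (1-p) + p/d
= (1 - 0.8600) + 0.8600/12
= 0.1400 + 0.0717
= 0.2117

0.2117


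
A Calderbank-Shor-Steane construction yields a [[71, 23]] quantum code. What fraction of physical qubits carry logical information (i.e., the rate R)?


Code rate R = k/n
= 23/71
= 0.3239

0.3239


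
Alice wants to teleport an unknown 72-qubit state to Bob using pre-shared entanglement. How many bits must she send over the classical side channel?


Quantum teleportation requires 2 classical bits per qubit teleported.
72 qubit(s) -> 2 * 72 = 144 classical bits

144


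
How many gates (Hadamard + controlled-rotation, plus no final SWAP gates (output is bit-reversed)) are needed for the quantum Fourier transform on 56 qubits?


Hadamard gates: 56
Controlled rotations: n*(n-1)/2 = 56*55/2 = 1540
SWAP gates: 0 (omitted)
Total = 56 + 1540
= 1596

1596


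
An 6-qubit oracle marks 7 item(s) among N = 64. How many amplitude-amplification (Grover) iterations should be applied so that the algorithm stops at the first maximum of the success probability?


After j Grover iterations the success probability is P(j) = sin^2((2j+1)*theta), where sin(theta) = sqrt(k/N).
N = 2^6 = 64, k = 7
sin(theta) = sqrt(k/N) = 0.3307189139
theta = arcsin(sqrt(k/N)) = 0.3370652533 rad
P(j) reaches its first maximum when (2j+1)*theta is as close as possible to pi/2, i.e. j = round(pi/(4*theta) - 1/2).
pi/(4*theta) - 1/2 = 1.8301
(For comparison, the common estimate pi/4 * sqrt(N/k) = 2.3748; the exact maximiser is used here.)
Optimal iterations = 2

2


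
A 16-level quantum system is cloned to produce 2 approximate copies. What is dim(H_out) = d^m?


Output space = H^(tensor 2) where dim(H) = 16
dim = 16^2
= 256

256


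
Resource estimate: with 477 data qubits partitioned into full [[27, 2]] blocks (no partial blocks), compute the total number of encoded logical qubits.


Each code block uses 27 physical qubits for 2 logical qubit(s).
Number of complete blocks = floor(477 / 27) = 17
Logical qubits = 17 * 2
= 34

34


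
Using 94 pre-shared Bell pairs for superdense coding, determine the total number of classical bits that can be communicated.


Superdense coding allows 2 classical bits per shared entangled pair.
94 pair(s) -> 2 * 94 = 188 classical bits

188


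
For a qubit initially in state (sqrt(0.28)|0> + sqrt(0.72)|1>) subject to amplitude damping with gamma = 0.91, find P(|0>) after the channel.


For amplitude damping with parameter gamma on state sqrt(a)|0> + sqrt(b)|1>:
alpha^2 = 0.28, beta^2 = 0.72
P(|0>) = alpha^2 + gamma * beta^2
= 0.28 + 0.91 * 0.72
= 0.28 + 0.6552
= 0.9352

0.9352


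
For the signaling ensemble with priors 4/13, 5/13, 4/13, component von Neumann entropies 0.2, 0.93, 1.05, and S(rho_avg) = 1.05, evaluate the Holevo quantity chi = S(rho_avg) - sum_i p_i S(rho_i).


chi = S(rho) - sum_i p_i * S(rho_i)
Weighted entropy = 4/13 * 0.2 + 5/13 * 0.93 + 4/13 * 1.05
= 0.7423
chi = 1.05 - 0.7423
= 0.3077

0.3077


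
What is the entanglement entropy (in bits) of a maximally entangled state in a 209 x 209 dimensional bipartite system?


For a maximally entangled state in d x d:
S = log2(d) = log2(209)
= 7.7074

7.7074


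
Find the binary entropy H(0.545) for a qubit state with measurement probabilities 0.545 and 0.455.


S = -p*log2(p) - (1-p)*log2(1-p)
p = 0.5450, 1-p = 0.4550
= -0.5450 * log2(0.5450) - 0.4550 * log2(0.4550)
= -(-0.4772) - (-0.5169)
= 0.9941

0.9941


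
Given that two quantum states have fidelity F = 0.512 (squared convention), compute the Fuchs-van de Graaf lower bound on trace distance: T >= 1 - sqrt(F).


Fuchs-van de Graaf (squared-fidelity convention): 1 - sqrt(F) <= T <= sqrt(1 - F).
Lower bound: T >= 1 - sqrt(F)
sqrt(F) = sqrt(0.512) = 0.7155
T >= 1 - 0.7155
T >= 0.2845

0.2845


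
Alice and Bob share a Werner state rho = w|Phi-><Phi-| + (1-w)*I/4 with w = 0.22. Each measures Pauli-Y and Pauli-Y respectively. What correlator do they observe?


|Phi-> = (|00> - |11>)/sqrt(2)
For the pure Bell state, <Y_A Y_B> = +1 (Bell-state Pauli correlator).
The maximally-mixed part I/4 has tr(I/4 * P tensor P) = 0 for any traceless Pauli P.
So <Y_A Y_B>_rho = w * (+1) + (1 - w) * 0
= 0.22 * (+1)
= 0.2200

0.2200


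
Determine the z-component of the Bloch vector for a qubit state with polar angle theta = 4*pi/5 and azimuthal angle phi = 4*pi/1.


theta = 2.5133, phi = 12.5664
r_z = cos(theta) = -0.8090

-0.8090


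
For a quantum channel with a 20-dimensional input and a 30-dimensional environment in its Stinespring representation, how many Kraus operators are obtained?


Tracing out the environment in an orthonormal basis {|i>_E} gives Kraus operators K_i = <i|_E U |0>_E.
Number of Kraus operators = dim(H_env) = d_env
= 30

30


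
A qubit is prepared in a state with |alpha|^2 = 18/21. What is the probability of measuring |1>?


|alpha|^2 = 18/21 = 0.8571
|beta|^2 = 1 - 18/21 = 3/21 = 0.1429
P(|1>) = |beta|^2 = 0.1429

0.1429


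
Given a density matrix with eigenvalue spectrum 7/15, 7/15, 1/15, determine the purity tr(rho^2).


tr(rho^2) = sum of eigenvalues squared
= (7/15)^2 + (7/15)^2 + (1/15)^2
= (49 + 49 + 1) / 225
= 99/225
= 0.4400

0.4400


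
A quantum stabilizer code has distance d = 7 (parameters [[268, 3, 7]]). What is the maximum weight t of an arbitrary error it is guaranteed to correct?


Code parameters: [[268, 3, 7]], distance d = 7.
Number of correctable errors = floor((d-1)/2)
= floor((7 - 1)/2)
= floor(6/2)
= 3

3


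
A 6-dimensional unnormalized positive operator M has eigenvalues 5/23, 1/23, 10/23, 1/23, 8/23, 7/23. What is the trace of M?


tr(M) = sum of eigenvalues
= 5/23 + 1/23 + 10/23 + 1/23 + 8/23 + 7/23
= 32/23
= 1.3913

1.3913


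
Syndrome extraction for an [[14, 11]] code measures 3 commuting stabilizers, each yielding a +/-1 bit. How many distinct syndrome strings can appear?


Each stabilizer generator gives a binary (+1 or -1) measurement outcome.
With 3 independent generators:
Total syndromes = 2^3
= 8

8


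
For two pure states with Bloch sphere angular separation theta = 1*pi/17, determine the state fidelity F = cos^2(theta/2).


For states separated by angle theta on Bloch sphere:
F = cos^2(theta/2)
theta = 1*pi/17 = 0.1848
theta/2 = 0.0924
cos(theta/2) = 0.9957
F = 0.9915

0.9915


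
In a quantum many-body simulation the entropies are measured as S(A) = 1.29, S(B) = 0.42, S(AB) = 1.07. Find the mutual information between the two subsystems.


I(A:B) = S(A) + S(B) - S(AB)
= 1.29 + 0.42 - 1.07
= 0.6400

0.6400


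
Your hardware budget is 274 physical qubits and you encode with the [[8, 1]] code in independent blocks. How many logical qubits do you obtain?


Each code block uses 8 physical qubits for 1 logical qubit(s).
Number of complete blocks = floor(274 / 8) = 34
Logical qubits = 34 * 1
= 34

34


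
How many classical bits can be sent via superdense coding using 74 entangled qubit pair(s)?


Superdense coding allows 2 classical bits per shared entangled pair.
74 pair(s) -> 2 * 74 = 148 classical bits

148


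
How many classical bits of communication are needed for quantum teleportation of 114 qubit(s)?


Quantum teleportation requires 2 classical bits per qubit teleported.
114 qubit(s) -> 2 * 114 = 228 classical bits

228


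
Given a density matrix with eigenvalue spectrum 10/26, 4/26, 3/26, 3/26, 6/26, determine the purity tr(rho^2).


tr(rho^2) = sum of eigenvalues squared
= (10/26)^2 + (4/26)^2 + (3/26)^2 + (3/26)^2 + (6/26)^2
= (100 + 16 + 9 + 9 + 36) / 676
= 170/676
= 0.2515

0.2515


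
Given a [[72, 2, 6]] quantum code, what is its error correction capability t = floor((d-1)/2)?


Code parameters: [[72, 2, 6]], distance d = 6.
Number of correctable errors = floor((d-1)/2)
= floor((6 - 1)/2)
= floor(5/2)
= 2

2


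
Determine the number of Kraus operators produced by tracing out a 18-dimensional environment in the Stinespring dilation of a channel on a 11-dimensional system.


Tracing out the environment in an orthonormal basis {|i>_E} gives Kraus operators K_i = <i|_E U |0>_E.
Number of Kraus operators = dim(H_env) = d_env
= 18

18


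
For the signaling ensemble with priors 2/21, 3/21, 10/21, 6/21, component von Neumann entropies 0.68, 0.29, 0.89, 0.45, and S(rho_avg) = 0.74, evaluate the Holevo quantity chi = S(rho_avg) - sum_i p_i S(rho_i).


chi = S(rho) - sum_i p_i * S(rho_i)
Weighted entropy = 2/21 * 0.68 + 3/21 * 0.29 + 10/21 * 0.89 + 6/21 * 0.45
= 0.6586
chi = 0.74 - 0.6586
= 0.0814

0.0814


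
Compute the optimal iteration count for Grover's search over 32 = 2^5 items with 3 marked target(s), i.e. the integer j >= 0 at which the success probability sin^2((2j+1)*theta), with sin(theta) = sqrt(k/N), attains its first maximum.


After j Grover iterations the success probability is P(j) = sin^2((2j+1)*theta), where sin(theta) = sqrt(k/N).
N = 2^5 = 32, k = 3
sin(theta) = sqrt(k/N) = 0.3061862178
theta = arcsin(sqrt(k/N)) = 0.3111842443 rad
P(j) reaches its first maximum when (2j+1)*theta is as close as possible to pi/2, i.e. j = round(pi/(4*theta) - 1/2).
pi/(4*theta) - 1/2 = 2.0239
(For comparison, the common estimate pi/4 * sqrt(N/k) = 2.5651; the exact maximiser is used here.)
Optimal iterations = 2

2


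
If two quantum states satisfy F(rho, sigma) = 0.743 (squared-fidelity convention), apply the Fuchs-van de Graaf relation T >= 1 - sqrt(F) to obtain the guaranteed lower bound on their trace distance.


Fuchs-van de Graaf (squared-fidelity convention): 1 - sqrt(F) <= T <= sqrt(1 - F).
Lower bound: T >= 1 - sqrt(F)
sqrt(F) = sqrt(0.743) = 0.8620
T >= 1 - 0.8620
T >= 0.1380

0.1380


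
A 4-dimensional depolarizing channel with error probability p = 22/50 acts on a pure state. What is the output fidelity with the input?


F = (1-p) + p/d
= (1 - 0.4400) + 0.4400/4
= 0.5600 + 0.1100
= 0.6700

0.6700


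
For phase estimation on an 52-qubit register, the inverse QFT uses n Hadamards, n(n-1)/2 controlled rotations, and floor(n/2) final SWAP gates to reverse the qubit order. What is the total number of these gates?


Hadamard gates: 52
Controlled rotations: n*(n-1)/2 = 52*51/2 = 1326
SWAP gates: floor(n/2) = floor(52/2) = 26
Total = 52 + 1326 + 26
= 1404

1404


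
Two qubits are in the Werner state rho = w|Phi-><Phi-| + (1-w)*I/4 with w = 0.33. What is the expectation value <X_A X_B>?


|Phi-> = (|00> - |11>)/sqrt(2)
For the pure Bell state, <X_A X_B> = -1 (Bell-state Pauli correlator).
The maximally-mixed part I/4 has tr(I/4 * P tensor P) = 0 for any traceless Pauli P.
So <X_A X_B>_rho = w * (-1) + (1 - w) * 0
= 0.33 * (-1)
= -0.3300

-0.3300


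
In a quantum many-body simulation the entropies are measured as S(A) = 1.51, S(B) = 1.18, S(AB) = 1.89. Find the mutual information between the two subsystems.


I(A:B) = S(A) + S(B) - S(AB)
= 1.51 + 1.18 - 1.89
= 0.8000

0.8000


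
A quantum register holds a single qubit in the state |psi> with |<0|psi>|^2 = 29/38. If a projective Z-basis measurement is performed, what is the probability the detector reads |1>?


|alpha|^2 = 29/38 = 0.7632
|beta|^2 = 1 - 29/38 = 9/38 = 0.2368
P(|1>) = |beta|^2 = 0.2368

0.2368


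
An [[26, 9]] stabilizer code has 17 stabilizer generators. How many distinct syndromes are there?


Each stabilizer generator gives a binary (+1 or -1) measurement outcome.
With 17 independent generators:
Total syndromes = 2^17
= 131072

131072


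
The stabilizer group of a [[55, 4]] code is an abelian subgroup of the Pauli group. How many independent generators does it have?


For an [[n,k]] stabilizer code:
Number of stabilizer generators = n - k
= 55 - 4
= 51

51


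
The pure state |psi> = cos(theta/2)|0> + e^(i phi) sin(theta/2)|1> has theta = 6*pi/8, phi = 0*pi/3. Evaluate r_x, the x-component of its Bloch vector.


theta = 2.3562, phi = 0.0000
r_x = sin(theta)*cos(phi) = 0.7071 * 1.0000
r_x = 0.7071

0.7071


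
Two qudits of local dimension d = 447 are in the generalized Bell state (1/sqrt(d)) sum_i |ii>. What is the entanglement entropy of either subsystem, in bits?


For a maximally entangled state in d x d:
S = log2(d) = log2(447)
= 8.8041

8.8041


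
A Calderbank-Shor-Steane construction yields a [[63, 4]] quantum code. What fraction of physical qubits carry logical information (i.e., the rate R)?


Code rate R = k/n
= 4/63
= 0.0635

0.0635


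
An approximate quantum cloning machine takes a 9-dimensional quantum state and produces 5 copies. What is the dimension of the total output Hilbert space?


Output space = H^(tensor 5) where dim(H) = 9
dim = 9^5
= 81 (after 2 factors)
= 729 (after 3 factors)
= 6561 (after 4 factors)
= 59049 (after 5 factors)
= 59049

59049


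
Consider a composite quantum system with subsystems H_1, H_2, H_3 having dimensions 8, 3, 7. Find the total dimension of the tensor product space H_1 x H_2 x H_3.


dim(H_1 x H_2 x H_3) = 8 * 3 * 7
= 24 * 7
= 168

168


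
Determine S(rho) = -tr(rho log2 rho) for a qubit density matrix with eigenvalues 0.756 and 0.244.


S = -p*log2(p) - (1-p)*log2(1-p)
p = 0.7560, 1-p = 0.2440
= -0.7560 * log2(0.7560) - 0.2440 * log2(0.2440)
= -(-0.3051) - (-0.4966)
= 0.8016

0.8016


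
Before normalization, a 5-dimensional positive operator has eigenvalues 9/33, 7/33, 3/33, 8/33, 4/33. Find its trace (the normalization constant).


tr(M) = sum of eigenvalues
= 9/33 + 7/33 + 3/33 + 8/33 + 4/33
= 31/33
= 0.9394

0.9394


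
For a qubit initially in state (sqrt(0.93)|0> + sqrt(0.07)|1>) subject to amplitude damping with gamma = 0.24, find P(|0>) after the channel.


For amplitude damping with parameter gamma on state sqrt(a)|0> + sqrt(b)|1>:
alpha^2 = 0.93, beta^2 = 0.07
P(|0>) = alpha^2 + gamma * beta^2
= 0.93 + 0.24 * 0.07
= 0.93 + 0.0168
= 0.9468

0.9468


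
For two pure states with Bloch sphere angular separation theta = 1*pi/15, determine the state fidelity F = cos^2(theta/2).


For states separated by angle theta on Bloch sphere:
F = cos^2(theta/2)
theta = 1*pi/15 = 0.2094
theta/2 = 0.1047
cos(theta/2) = 0.9945
F = 0.9891

0.9891


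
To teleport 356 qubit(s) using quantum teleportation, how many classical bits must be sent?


Quantum teleportation requires 2 classical bits per qubit teleported.
356 qubit(s) -> 2 * 356 = 712 classical bits

712


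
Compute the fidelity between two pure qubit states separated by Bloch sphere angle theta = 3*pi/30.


For states separated by angle theta on Bloch sphere:
F = cos^2(theta/2)
theta = 3*pi/30 = 0.3142
theta/2 = 0.1571
cos(theta/2) = 0.9877
F = 0.9755

0.9755


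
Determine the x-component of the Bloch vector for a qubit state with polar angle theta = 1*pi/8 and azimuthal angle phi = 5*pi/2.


theta = 0.3927, phi = 7.8540
r_x = sin(theta)*cos(phi) = 0.3827 * 0.0000
r_x = 0.0000

0.0000


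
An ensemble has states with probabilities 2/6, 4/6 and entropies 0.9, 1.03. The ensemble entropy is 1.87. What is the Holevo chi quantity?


chi = S(rho) - sum_i p_i * S(rho_i)
Weighted entropy = 2/6 * 0.9 + 4/6 * 1.03
= 0.9867
chi = 1.87 - 0.9867
= 0.8833

0.8833


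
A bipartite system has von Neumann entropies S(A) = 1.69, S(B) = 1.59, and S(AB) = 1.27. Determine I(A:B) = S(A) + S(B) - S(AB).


I(A:B) = S(A) + S(B) - S(AB)
= 1.69 + 1.59 - 1.27
= 2.0100

2.0100


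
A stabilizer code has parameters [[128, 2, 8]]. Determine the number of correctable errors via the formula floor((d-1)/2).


Code parameters: [[128, 2, 8]], distance d = 8.
Number of correctable errors = floor((d-1)/2)
= floor((8 - 1)/2)
= floor(7/2)
= 3

3


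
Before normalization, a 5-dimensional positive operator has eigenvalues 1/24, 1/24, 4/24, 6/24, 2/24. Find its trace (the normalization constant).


tr(M) = sum of eigenvalues
= 1/24 + 1/24 + 4/24 + 6/24 + 2/24
= 14/24
= 0.5833

0.5833


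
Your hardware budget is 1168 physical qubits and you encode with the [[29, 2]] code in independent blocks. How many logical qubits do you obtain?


Each code block uses 29 physical qubits for 2 logical qubit(s).
Number of complete blocks = floor(1168 / 29) = 40
Logical qubits = 40 * 2
= 80

80


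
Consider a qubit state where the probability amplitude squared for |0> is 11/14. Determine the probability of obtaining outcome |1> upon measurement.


|alpha|^2 = 11/14 = 0.7857
|beta|^2 = 1 - 11/14 = 3/14 = 0.2143
P(|1>) = |beta|^2 = 0.2143

0.2143


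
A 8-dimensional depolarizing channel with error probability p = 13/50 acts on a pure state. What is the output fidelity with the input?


F = (1-p) + p/d
= (1 - 0.2600) + 0.2600/8
= 0.7400 + 0.0325
= 0.7725

0.7725


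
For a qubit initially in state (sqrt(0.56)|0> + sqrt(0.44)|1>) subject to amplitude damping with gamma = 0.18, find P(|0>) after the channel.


For amplitude damping with parameter gamma on state sqrt(a)|0> + sqrt(b)|1>:
alpha^2 = 0.56, beta^2 = 0.44
P(|0>) = alpha^2 + gamma * beta^2
= 0.56 + 0.18 * 0.44
= 0.56 + 0.0792
= 0.6392

0.6392


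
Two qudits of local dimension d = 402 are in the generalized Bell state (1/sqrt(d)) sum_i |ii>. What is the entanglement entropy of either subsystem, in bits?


For a maximally entangled state in d x d:
S = log2(d) = log2(402)
= 8.6511

8.6511


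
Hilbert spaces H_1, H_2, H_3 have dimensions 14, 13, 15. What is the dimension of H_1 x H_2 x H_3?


dim(H_1 x H_2 x H_3) = 14 * 13 * 15
= 182 * 15
= 2730

2730


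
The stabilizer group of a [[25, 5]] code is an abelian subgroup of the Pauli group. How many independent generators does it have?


For an [[n,k]] stabilizer code:
Number of stabilizer generators = n - k
= 25 - 5
= 20

20


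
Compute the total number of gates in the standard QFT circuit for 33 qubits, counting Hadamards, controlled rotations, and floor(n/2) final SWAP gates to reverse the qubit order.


Hadamard gates: 33
Controlled rotations: n*(n-1)/2 = 33*32/2 = 528
SWAP gates: floor(n/2) = floor(33/2) = 16
Total = 33 + 528 + 16
= 577

577


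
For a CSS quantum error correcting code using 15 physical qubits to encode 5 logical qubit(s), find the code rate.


Code rate R = k/n
= 5/15
= 0.3333

0.3333


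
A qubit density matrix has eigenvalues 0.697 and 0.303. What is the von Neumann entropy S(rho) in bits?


S = -p*log2(p) - (1-p)*log2(1-p)
p = 0.6970, 1-p = 0.3030
= -0.6970 * log2(0.6970) - 0.3030 * log2(0.3030)
= -(-0.3630) - (-0.5220)
= 0.8849

0.8849


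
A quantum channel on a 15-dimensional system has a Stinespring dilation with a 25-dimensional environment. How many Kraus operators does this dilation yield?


Tracing out the environment in an orthonormal basis {|i>_E} gives Kraus operators K_i = <i|_E U |0>_E.
Number of Kraus operators = dim(H_env) = d_env
= 25

25


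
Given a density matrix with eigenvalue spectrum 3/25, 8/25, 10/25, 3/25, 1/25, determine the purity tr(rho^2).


tr(rho^2) = sum of eigenvalues squared
= (3/25)^2 + (8/25)^2 + (10/25)^2 + (3/25)^2 + (1/25)^2
= (9 + 64 + 100 + 9 + 1) / 625
= 183/625
= 0.2928

0.2928


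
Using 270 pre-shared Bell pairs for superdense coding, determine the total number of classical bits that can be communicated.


Superdense coding allows 2 classical bits per shared entangled pair.
270 pair(s) -> 2 * 270 = 540 classical bits

540


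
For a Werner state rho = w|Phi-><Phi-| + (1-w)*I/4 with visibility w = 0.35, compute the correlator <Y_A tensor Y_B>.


|Phi-> = (|00> - |11>)/sqrt(2)
For the pure Bell state, <Y_A Y_B> = +1 (Bell-state Pauli correlator).
The maximally-mixed part I/4 has tr(I/4 * P tensor P) = 0 for any traceless Pauli P.
So <Y_A Y_B>_rho = w * (+1) + (1 - w) * 0
= 0.35 * (+1)
= 0.3500

0.3500


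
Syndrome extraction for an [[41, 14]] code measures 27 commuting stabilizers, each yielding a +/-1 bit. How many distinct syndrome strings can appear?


Each stabilizer generator gives a binary (+1 or -1) measurement outcome.
With 27 independent generators:
Total syndromes = 2^27
= 134217728

134217728


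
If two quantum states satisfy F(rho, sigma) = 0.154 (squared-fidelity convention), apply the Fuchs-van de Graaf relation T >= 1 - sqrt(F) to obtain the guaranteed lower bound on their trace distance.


Fuchs-van de Graaf (squared-fidelity convention): 1 - sqrt(F) <= T <= sqrt(1 - F).
Lower bound: T >= 1 - sqrt(F)
sqrt(F) = sqrt(0.154) = 0.3924
T >= 1 - 0.3924
T >= 0.6076

0.6076


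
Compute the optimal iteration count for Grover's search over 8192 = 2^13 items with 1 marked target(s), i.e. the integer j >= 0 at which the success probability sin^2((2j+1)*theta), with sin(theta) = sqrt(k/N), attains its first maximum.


After j Grover iterations the success probability is P(j) = sin^2((2j+1)*theta), where sin(theta) = sqrt(k/N).
N = 2^13 = 8192, k = 1
sin(theta) = sqrt(k/N) = 0.01104854346
theta = arcsin(sqrt(k/N)) = 0.01104876825 rad
P(j) reaches its first maximum when (2j+1)*theta is as close as possible to pi/2, i.e. j = round(pi/(4*theta) - 1/2).
pi/(4*theta) - 1/2 = 70.5847
(For comparison, the common estimate pi/4 * sqrt(N/k) = 71.0861; the exact maximiser is used here.)
Optimal iterations = 71

71


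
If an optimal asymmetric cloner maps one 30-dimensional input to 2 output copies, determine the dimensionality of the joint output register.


Output space = H^(tensor 2) where dim(H) = 30
dim = 30^2
= 900

900


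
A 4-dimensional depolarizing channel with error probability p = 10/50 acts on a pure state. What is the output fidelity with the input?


F = (1-p) + p/d
= (1 - 0.2000) + 0.2000/4
= 0.8000 + 0.0500
= 0.8500

0.8500


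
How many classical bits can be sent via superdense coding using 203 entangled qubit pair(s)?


Superdense coding allows 2 classical bits per shared entangled pair.
203 pair(s) -> 2 * 203 = 406 classical bits

406


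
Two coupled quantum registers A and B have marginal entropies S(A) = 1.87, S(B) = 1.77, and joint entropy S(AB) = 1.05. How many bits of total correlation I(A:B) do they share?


I(A:B) = S(A) + S(B) - S(AB)
= 1.87 + 1.77 - 1.05
= 2.5900

2.5900


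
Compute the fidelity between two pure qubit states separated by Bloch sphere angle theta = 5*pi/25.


For states separated by angle theta on Bloch sphere:
F = cos^2(theta/2)
theta = 5*pi/25 = 0.6283
theta/2 = 0.3142
cos(theta/2) = 0.9511
F = 0.9045

0.9045


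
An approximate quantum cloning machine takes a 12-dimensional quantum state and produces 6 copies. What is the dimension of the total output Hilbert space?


Output space = H^(tensor 6) where dim(H) = 12
dim = 12^6
= 144 (after 2 factors)
= 1728 (after 3 factors)
= 20736 (after 4 factors)
= 248832 (after 5 factors)
= 2985984 (after 6 factors)
= 2985984

2985984


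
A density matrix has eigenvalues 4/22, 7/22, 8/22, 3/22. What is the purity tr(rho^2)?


tr(rho^2) = sum of eigenvalues squared
= (4/22)^2 + (7/22)^2 + (8/22)^2 + (3/22)^2
= (16 + 49 + 64 + 9) / 484
= 138/484
= 0.2851

0.2851


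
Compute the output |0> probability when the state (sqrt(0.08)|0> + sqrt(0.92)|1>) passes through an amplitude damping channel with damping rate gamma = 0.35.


For amplitude damping with parameter gamma on state sqrt(a)|0> + sqrt(b)|1>:
alpha^2 = 0.08, beta^2 = 0.92
P(|0>) = alpha^2 + gamma * beta^2
= 0.08 + 0.35 * 0.92
= 0.08 + 0.3220
= 0.4020

0.4020


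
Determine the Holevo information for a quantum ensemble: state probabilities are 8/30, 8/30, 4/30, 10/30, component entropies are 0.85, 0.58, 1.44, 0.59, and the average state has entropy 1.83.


chi = S(rho) - sum_i p_i * S(rho_i)
Weighted entropy = 8/30 * 0.85 + 8/30 * 0.58 + 4/30 * 1.44 + 10/30 * 0.59
= 0.7700
chi = 1.83 - 0.7700
= 1.0600

1.0600


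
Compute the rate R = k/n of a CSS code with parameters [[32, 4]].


Code rate R = k/n
= 4/32
= 0.1250

0.1250


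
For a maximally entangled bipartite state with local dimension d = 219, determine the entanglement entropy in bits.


For a maximally entangled state in d x d:
S = log2(d) = log2(219)
= 7.7748

7.7748


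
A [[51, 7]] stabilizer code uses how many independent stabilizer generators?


For an [[n,k]] stabilizer code:
Number of stabilizer generators = n - k
= 51 - 7
= 44

44


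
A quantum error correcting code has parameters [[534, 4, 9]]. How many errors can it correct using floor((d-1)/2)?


Code parameters: [[534, 4, 9]], distance d = 9.
Number of correctable errors = floor((d-1)/2)
= floor((9 - 1)/2)
= floor(8/2)
= 4

4


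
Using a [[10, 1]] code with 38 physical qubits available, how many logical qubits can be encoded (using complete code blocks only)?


Each code block uses 10 physical qubits for 1 logical qubit(s).
Number of complete blocks = floor(38 / 10) = 3
Logical qubits = 3 * 1
= 3

3


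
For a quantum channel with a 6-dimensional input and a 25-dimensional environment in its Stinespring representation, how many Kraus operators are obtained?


Tracing out the environment in an orthonormal basis {|i>_E} gives Kraus operators K_i = <i|_E U |0>_E.
Number of Kraus operators = dim(H_env) = d_env
= 25

25


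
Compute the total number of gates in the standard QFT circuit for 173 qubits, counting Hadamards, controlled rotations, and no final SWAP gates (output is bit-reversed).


Hadamard gates: 173
Controlled rotations: n*(n-1)/2 = 173*172/2 = 14878
SWAP gates: 0 (omitted)
Total = 173 + 14878
= 15051

15051


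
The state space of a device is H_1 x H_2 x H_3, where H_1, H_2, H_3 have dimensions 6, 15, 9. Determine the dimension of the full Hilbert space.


dim(H_1 x H_2 x H_3) = 6 * 15 * 9
= 90 * 9
= 810

810


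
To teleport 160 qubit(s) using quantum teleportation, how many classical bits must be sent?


Quantum teleportation requires 2 classical bits per qubit teleported.
160 qubit(s) -> 2 * 160 = 320 classical bits

320


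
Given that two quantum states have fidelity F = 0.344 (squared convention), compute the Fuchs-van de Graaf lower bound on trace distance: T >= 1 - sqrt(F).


Fuchs-van de Graaf (squared-fidelity convention): 1 - sqrt(F) <= T <= sqrt(1 - F).
Lower bound: T >= 1 - sqrt(F)
sqrt(F) = sqrt(0.344) = 0.5865
T >= 1 - 0.5865
T >= 0.4135

0.4135


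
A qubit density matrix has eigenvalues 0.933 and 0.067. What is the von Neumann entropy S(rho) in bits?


S = -p*log2(p) - (1-p)*log2(1-p)
p = 0.9330, 1-p = 0.0670
= -0.9330 * log2(0.9330) - 0.0670 * log2(0.0670)
= -(-0.0933) - (-0.2613)
= 0.3546

0.3546


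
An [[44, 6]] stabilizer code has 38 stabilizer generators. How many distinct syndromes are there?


Each stabilizer generator gives a binary (+1 or -1) measurement outcome.
With 38 independent generators:
Total syndromes = 2^38
= 274877906944

274877906944


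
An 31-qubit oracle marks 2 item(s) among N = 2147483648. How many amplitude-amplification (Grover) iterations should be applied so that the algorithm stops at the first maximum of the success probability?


After j Grover iterations the success probability is P(j) = sin^2((2j+1)*theta), where sin(theta) = sqrt(k/N).
N = 2^31 = 2147483648, k = 2
sin(theta) = sqrt(k/N) = 3.051757812e-05
theta = arcsin(sqrt(k/N)) = 3.051757813e-05 rad
P(j) reaches its first maximum when (2j+1)*theta is as close as possible to pi/2, i.e. j = round(pi/(4*theta) - 1/2).
pi/(4*theta) - 1/2 = 25735.4270
(For comparison, the common estimate pi/4 * sqrt(N/k) = 25735.9270; the exact maximiser is used here.)
Optimal iterations = 25735

25735


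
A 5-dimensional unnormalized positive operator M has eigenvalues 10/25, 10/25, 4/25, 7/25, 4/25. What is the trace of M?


tr(M) = sum of eigenvalues
= 10/25 + 10/25 + 4/25 + 7/25 + 4/25
= 35/25
= 1.4000

1.4000


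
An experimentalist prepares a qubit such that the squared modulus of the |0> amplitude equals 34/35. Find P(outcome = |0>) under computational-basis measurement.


|alpha|^2 = 34/35 = 0.9714
|beta|^2 = 1 - 34/35 = 1/35 = 0.0286
P(|0>) = |alpha|^2 = 0.9714

0.9714


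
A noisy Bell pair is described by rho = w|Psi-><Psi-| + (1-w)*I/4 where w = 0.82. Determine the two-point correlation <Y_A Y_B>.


|Psi-> = (|01> - |10>)/sqrt(2)
For the pure Bell state, <Y_A Y_B> = -1 (Bell-state Pauli correlator).
The maximally-mixed part I/4 has tr(I/4 * P tensor P) = 0 for any traceless Pauli P.
So <Y_A Y_B>_rho = w * (-1) + (1 - w) * 0
= 0.82 * (-1)
= -0.8200

-0.8200


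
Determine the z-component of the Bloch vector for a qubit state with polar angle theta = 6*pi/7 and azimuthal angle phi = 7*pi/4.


theta = 2.6928, phi = 5.4978
r_z = cos(theta) = -0.9010

-0.9010


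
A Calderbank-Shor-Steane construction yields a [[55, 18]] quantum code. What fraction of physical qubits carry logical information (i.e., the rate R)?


Code rate R = k/n
= 18/55
= 0.3273

0.3273
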